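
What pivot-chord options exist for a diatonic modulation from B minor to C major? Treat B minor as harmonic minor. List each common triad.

Triads in B minor (harmonic minor): Bm (i), C♯dim (ii°), Daug (III+), Em (iv), F♯ (V), G (VI), A♯dim (vii°).
Triads in C major: C (I), Dm (ii), Em (iii), F (IV), G (V), Am (vi), Bdim (vii°).
Shared triads with their functions: Em (iv in B minor, iii in C major); G (VI in B minor, V in C major).

Em, G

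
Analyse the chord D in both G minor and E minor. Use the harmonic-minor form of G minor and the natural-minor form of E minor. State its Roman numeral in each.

V in G minor; VII in E minor

The scale of G minor (harmonic minor) is G A Bb C D Eb F#; D is degree 5, and the triad built there (D-F#-A) is major, so it is V.
The scale of E minor (natural minor) is E F# G A B C D; D is degree 7, and the triad built there (D-F#-A) is major, so it is VII.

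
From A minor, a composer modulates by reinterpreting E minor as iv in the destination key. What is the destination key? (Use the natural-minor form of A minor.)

The numeral iv denotes a minor triad on scale degree 4. With E on degree 4, the tonic of the new key is B.
Degree 4 carries a minor triad in minor keys, so the destination is B minor.
Check: the diatonic triads of B minor (natural minor) are Bm (i), C#dim (ii°), D (III), Em (iv), F#m (v), G (VI), A (VII) — E minor is indeed iv.

B minor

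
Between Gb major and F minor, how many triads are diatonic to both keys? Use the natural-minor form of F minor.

Diatonic triads of Gb major: Gb (I), Abm (ii), Bbm (iii), Cb (IV), Db (V), Ebm (vi), Fdim (vii°).
Diatonic triads of F minor (natural minor): Fm (i), Gdim (ii°), Ab (III), Bbm (iv), Cm (v), Db (VI), Eb (VII).
Matching root and quality in both lists: Bbm, Db.
That gives 2 common triads.

2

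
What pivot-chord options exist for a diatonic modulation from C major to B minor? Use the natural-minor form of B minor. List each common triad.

Triads in C major: C major (I), D minor (ii), E minor (iii), F major (IV), G major (V), A minor (vi), B diminished (vii°).
Triads in B minor (natural minor): B minor (i), C# diminished (ii°), D major (III), E minor (iv), F# minor (v), G major (VI), A major (VII).
Shared triads with their functions: E minor (iii in C major, iv in B minor); G major (V in C major, VI in B minor).

Em, G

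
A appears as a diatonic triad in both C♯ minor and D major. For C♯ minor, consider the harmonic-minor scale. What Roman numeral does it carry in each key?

VI in C♯ minor; V in D major

The scale of C♯ minor (harmonic minor) is C♯ D♯ E F♯ G♯ A B♯; A is degree 6, and the triad built there (A-C♯-E) is major, so it is VI.
The scale of D major is D E F♯ G A B C♯; A is degree 5, and the triad built there (A-C♯-E) is major, so it is V.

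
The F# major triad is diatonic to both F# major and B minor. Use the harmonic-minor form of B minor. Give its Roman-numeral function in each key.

The scale of F# major is F# G# A# B C# D# E#; F# is degree 1, and the triad built there (F#-A#-C#) is major, so it is I.
The scale of B minor (harmonic minor) is B C# D E F# G A#; F# is degree 5, and the triad built there (F#-A#-C#) is major, so it is V.

I in F# major; V in B minor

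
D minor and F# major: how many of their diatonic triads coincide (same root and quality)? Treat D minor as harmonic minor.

Diatonic triads of D minor (harmonic minor): Dm (i), Edim (ii°), Faug (III+), Gm (iv), A (V), Bb (VI), C#dim (vii°).
Diatonic triads of F# major: F# (I), G#m (ii), A#m (iii), B (IV), C# (V), D#m (vi), E#dim (vii°).
No triad has the same root and quality in both keys.

0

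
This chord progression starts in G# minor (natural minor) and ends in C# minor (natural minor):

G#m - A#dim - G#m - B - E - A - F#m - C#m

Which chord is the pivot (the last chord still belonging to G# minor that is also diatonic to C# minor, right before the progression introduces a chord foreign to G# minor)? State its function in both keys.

Chords diatonic to G# minor: G#m, A#dim, B, C#m, D#m, E, F#.
Reading the progression, the first chord not in that set is A, so the modulation leaves G# minor there.
The chord immediately before A is E, which is diatonic to both keys: VI in G# minor and III in C# minor.

E — VI in G# minor, III in C# minor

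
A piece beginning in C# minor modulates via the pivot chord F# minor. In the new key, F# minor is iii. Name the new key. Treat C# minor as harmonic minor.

The numeral iii denotes a minor triad on scale degree 3. With F# on degree 3, the tonic of the new key is D.
Degree 3 carries a minor triad in major keys, so the destination is D major.
Check: the diatonic triads of D major are D (I), Em (ii), F#m (iii), G (IV), A (V), Bm (vi), C#dim (vii°) — F# minor is indeed iii.

D major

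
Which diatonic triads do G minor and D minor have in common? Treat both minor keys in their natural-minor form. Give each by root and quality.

Gm, Bb, Dm, F

Triads in G minor (natural minor): Gm (i), Adim (ii°), Bb (III), Cm (iv), Dm (v), Eb (VI), F (VII).
Triads in D minor (natural minor): Dm (i), Edim (ii°), F (III), Gm (iv), Am (v), Bb (VI), C (VII).
Shared triads with their functions: Gm (i in G minor, iv in D minor); Bb (III in G minor, VI in D minor); Dm (v in G minor, i in D minor); F (VII in G minor, III in D minor).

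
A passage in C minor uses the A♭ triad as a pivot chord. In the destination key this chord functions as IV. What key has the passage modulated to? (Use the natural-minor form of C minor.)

The numeral IV denotes a major triad on scale degree 4. With A♭ on degree 4, the tonic of the new key is E♭.
Degree 4 carries a major triad in major keys, so the destination is E♭ major.
Check: the diatonic triads of E♭ major are E♭ (I), Fm (ii), Gm (iii), A♭ (IV), B♭ (V), Cm (vi), Ddim (vii°) — A♭ is indeed IV.

E♭ major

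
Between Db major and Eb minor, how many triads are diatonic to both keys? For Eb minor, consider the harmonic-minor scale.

1

Diatonic triads of Db major: Db major (I), Eb minor (ii), F minor (iii), Gb major (IV), Ab major (V), Bb minor (vi), C diminished (vii°).
Diatonic triads of Eb minor (harmonic minor): Eb minor (i), F diminished (ii°), Gb augmented (III+), Ab minor (iv), Bb major (V), Cb major (VI), D diminished (vii°).
Matching root and quality in both lists: Eb minor.
That gives 1 common triad.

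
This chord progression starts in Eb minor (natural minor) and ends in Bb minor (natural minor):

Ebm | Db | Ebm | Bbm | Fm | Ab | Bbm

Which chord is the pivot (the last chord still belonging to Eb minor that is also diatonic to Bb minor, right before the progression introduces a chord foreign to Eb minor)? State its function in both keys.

Chords diatonic to Eb minor: Ebm, Fdim, Gb, Abm, Bbm, Cb, Db.
Reading the progression, the first chord not in that set is Fm, so the modulation leaves Eb minor there.
The chord immediately before Fm is Bbm, which is diatonic to both keys: v in Eb minor and i in Bb minor.

Bbm — v in Eb minor, i in Bb minor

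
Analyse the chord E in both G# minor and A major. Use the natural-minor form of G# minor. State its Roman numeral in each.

The scale of G# minor (natural minor) is G# A# B C# D# E F#; E is degree 6, and the triad built there (E-G#-B) is major, so it is VI.
The scale of A major is A B C# D E F# G#; E is degree 5, and the triad built there (E-G#-B) is major, so it is V.

VI in G# minor; V in A major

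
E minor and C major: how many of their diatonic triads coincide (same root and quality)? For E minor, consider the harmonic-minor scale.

Diatonic triads of E minor (harmonic minor): Em (i), F#dim (ii°), Gaug (III+), Am (iv), B (V), C (VI), D#dim (vii°).
Diatonic triads of C major: C (I), Dm (ii), Em (iii), F (IV), G (V), Am (vi), Bdim (vii°).
Matching root and quality in both lists: Em, Am, C.
That gives 3 common triads.

3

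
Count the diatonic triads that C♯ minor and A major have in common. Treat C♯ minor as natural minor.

Diatonic triads of C♯ minor (natural minor): C♯ minor (i), D♯ diminished (ii°), E major (III), F♯ minor (iv), G♯ minor (v), A major (VI), B major (VII).
Diatonic triads of A major: A major (I), B minor (ii), C♯ minor (iii), D major (IV), E major (V), F♯ minor (vi), G♯ diminished (vii°).
Matching root and quality in both lists: C♯ minor, E major, F♯ minor, A major.
That gives 4 common triads.

4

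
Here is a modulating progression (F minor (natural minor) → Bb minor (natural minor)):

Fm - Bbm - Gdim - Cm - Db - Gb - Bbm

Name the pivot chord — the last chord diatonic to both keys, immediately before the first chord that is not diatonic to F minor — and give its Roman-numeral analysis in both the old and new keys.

Db — VI in F minor, III in Bb minor

Chords diatonic to F minor: Fm, Gdim, Ab, Bbm, Cm, Db, Eb.
Reading the progression, the first chord not in that set is Gb, so the modulation leaves F minor there.
The chord immediately before Gb is Db, which is diatonic to both keys: VI in F minor and III in Bb minor.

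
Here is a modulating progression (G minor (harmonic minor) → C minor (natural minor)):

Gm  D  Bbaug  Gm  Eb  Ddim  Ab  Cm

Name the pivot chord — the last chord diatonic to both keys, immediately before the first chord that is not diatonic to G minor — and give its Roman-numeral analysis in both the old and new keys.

Eb — VI in G minor, III in C minor

Chords diatonic to G minor: Gm, Adim, Bbaug, Cm, D, Eb, F#dim.
Reading the progression, the first chord not in that set is Ddim, so the modulation leaves G minor there.
The chord immediately before Ddim is Eb, which is diatonic to both keys: VI in G minor and III in C minor.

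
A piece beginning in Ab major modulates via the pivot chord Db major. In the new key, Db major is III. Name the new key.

Bb minor

The numeral III denotes a major triad on scale degree 3. With Db on degree 3, the tonic of the new key is Bb.
Degree 3 carries a major triad in natural-minor keys, so the destination is Bb minor.
Check: the diatonic triads of Bb minor (natural minor) are Bbm (i), Cdim (ii°), Db (III), Ebm (iv), Fm (v), Gb (VI), Ab (VII) — Db major is indeed III.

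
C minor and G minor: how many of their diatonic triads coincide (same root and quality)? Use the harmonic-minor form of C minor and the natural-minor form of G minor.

1

Diatonic triads of C minor (harmonic minor): C minor (i), D diminished (ii°), Eb augmented (III+), F minor (iv), G major (V), Ab major (VI), B diminished (vii°).
Diatonic triads of G minor (natural minor): G minor (i), A diminished (ii°), Bb major (III), C minor (iv), D minor (v), Eb major (VI), F major (VII).
Matching root and quality in both lists: C minor.
That gives 1 common triad.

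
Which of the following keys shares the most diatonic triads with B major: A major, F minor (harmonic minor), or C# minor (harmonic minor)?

A major

Triads of B major: B (I), C#m (ii), D#m (iii), E (IV), F# (V), G#m (vi), A#dim (vii°).
A major shares 2: C#m, E.
F minor (harmonic minor) shares 0: none.
C# minor (harmonic minor) shares 1: C#m.
The most common triads (2) are shared with A major.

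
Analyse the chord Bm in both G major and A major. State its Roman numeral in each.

iii in G major; ii in A major

The scale of G major is G A B C D E F#; B is degree 3, and the triad built there (B-D-F#) is minor, so it is iii.
The scale of A major is A B C# D E F# G#; B is degree 2, and the triad built there (B-D-F#) is minor, so it is ii.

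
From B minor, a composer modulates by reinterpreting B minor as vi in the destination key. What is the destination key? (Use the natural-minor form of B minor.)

The numeral vi denotes a minor triad on scale degree 6. With B on degree 6, the tonic of the new key is D.
Degree 6 carries a minor triad in major keys, so the destination is D major.
Check: the diatonic triads of D major are D (I), Em (ii), F#m (iii), G (IV), A (V), Bm (vi), C#dim (vii°) — B minor is indeed vi.

D major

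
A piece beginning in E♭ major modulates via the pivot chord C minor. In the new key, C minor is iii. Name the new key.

A♭ major

The numeral iii denotes a minor triad on scale degree 3. With C on degree 3, the tonic of the new key is A♭.
Degree 3 carries a minor triad in major keys, so the destination is A♭ major.
Check: the diatonic triads of A♭ major are A♭ (I), B♭m (ii), Cm (iii), D♭ (IV), E♭ (V), Fm (vi), Gdim (vii°) — C minor is indeed iii.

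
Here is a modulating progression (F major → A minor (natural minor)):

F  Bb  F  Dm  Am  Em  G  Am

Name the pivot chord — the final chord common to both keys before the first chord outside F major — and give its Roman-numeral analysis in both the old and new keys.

Am — iii in F major, i in A minor

Chords diatonic to F major: F, Gm, Am, Bb, C, Dm, Edim.
Reading the progression, the first chord not in that set is Em, so the modulation leaves F major there.
The chord immediately before Em is Am, which is diatonic to both keys: iii in F major and i in A minor.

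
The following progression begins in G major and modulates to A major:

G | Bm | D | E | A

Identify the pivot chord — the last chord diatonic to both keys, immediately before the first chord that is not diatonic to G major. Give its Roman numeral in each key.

Chords diatonic to G major: G, Am, Bm, C, D, Em, F#dim.
Reading the progression, the first chord not in that set is E, so the modulation leaves G major there.
The chord immediately before E is D, which is diatonic to both keys: V in G major and IV in A major.

D — V in G major, IV in A major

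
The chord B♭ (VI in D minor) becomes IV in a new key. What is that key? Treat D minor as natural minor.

F major

The numeral IV denotes a major triad on scale degree 4. With B♭ on degree 4, the tonic of the new key is F.
Degree 4 carries a major triad in major keys, so the destination is F major.
Check: the diatonic triads of F major are F (I), Gm (ii), Am (iii), B♭ (IV), C (V), Dm (vi), Edim (vii°) — B♭ is indeed IV.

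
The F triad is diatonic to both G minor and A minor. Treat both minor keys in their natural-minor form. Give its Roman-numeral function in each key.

VII in G minor; VI in A minor

The scale of G minor (natural minor) is G A Bb C D Eb F; F is degree 7, and the triad built there (F-A-C) is major, so it is VII.
The scale of A minor (natural minor) is A B C D E F G; F is degree 6, and the triad built there (F-A-C) is major, so it is VI.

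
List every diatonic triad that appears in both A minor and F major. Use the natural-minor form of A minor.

Am, C, Dm, F

Triads in A minor (natural minor): A minor (i), B diminished (ii°), C major (III), D minor (iv), E minor (v), F major (VI), G major (VII).
Triads in F major: F major (I), G minor (ii), A minor (iii), Bb major (IV), C major (V), D minor (vi), E diminished (vii°).
Shared triads with their functions: A minor (i in A minor, iii in F major); C major (III in A minor, V in F major); D minor (iv in A minor, vi in F major); F major (VI in A minor, I in F major).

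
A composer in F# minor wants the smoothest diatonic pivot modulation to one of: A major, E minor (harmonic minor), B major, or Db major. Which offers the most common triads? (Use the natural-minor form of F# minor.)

Triads of F# minor (natural minor): F# minor (i), G# diminished (ii°), A major (III), B minor (iv), C# minor (v), D major (VI), E major (VII).
A major shares 7: F#m, G#dim, A, Bm, C#m, D, E.
E minor (harmonic minor) shares 0: none.
B major shares 2: C#m, E.
Db major shares 0: none.
The most common triads (7) are shared with A major.

A major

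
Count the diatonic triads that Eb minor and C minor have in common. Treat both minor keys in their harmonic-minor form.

Diatonic triads of Eb minor (harmonic minor): Eb minor (i), F diminished (ii°), Gb augmented (III+), Ab minor (iv), Bb major (V), Cb major (VI), D diminished (vii°).
Diatonic triads of C minor (harmonic minor): C minor (i), D diminished (ii°), Eb augmented (III+), F minor (iv), G major (V), Ab major (VI), B diminished (vii°).
Matching root and quality in both lists: D diminished.
That gives 1 common triad.

1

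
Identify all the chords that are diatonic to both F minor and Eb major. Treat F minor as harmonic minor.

Triads in F minor (harmonic minor): F minor (i), G diminished (ii°), Ab augmented (III+), Bb minor (iv), C major (V), Db major (VI), E diminished (vii°).
Triads in Eb major: Eb major (I), F minor (ii), G minor (iii), Ab major (IV), Bb major (V), C minor (vi), D diminished (vii°).
Shared triads with their functions: F minor (i in F minor, ii in Eb major).

Fm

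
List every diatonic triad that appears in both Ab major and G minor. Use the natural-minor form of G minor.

Triads in Ab major: Ab (I), Bbm (ii), Cm (iii), Db (IV), Eb (V), Fm (vi), Gdim (vii°).
Triads in G minor (natural minor): Gm (i), Adim (ii°), Bb (III), Cm (iv), Dm (v), Eb (VI), F (VII).
Shared triads with their functions: Cm (iii in Ab major, iv in G minor); Eb (V in Ab major, VI in G minor).

Cm, Eb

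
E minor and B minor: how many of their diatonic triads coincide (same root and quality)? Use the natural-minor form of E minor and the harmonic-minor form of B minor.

3

Diatonic triads of E minor (natural minor): E minor (i), F# diminished (ii°), G major (III), A minor (iv), B minor (v), C major (VI), D major (VII).
Diatonic triads of B minor (harmonic minor): B minor (i), C# diminished (ii°), D augmented (III+), E minor (iv), F# major (V), G major (VI), A# diminished (vii°).
Matching root and quality in both lists: E minor, G major, B minor.
That gives 3 common triads.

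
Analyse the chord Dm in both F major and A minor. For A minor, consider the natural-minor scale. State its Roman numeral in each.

vi in F major; iv in A minor

The scale of F major is F G A B♭ C D E; D is degree 6, and the triad built there (D-F-A) is minor, so it is vi.
The scale of A minor (natural minor) is A B C D E F G; D is degree 4, and the triad built there (D-F-A) is minor, so it is iv.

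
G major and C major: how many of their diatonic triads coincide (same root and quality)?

Diatonic triads of G major: G (I), Am (ii), Bm (iii), C (IV), D (V), Em (vi), F#dim (vii°).
Diatonic triads of C major: C (I), Dm (ii), Em (iii), F (IV), G (V), Am (vi), Bdim (vii°).
Matching root and quality in both lists: G, Am, C, Em.
That gives 4 common triads.

4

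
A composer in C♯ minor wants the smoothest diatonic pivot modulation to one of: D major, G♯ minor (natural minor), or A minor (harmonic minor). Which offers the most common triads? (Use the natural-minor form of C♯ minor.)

Triads of C♯ minor (natural minor): C♯m (i), D♯dim (ii°), E (III), F♯m (iv), G♯m (v), A (VI), B (VII).
D major shares 2: F♯m, A.
G♯ minor (natural minor) shares 4: C♯m, E, G♯m, B.
A minor (harmonic minor) shares 1: E.
The most common triads (4) are shared with G♯ minor.

G♯ minor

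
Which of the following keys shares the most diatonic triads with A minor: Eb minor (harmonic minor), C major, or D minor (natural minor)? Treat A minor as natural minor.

Triads of A minor (natural minor): Am (i), Bdim (ii°), C (III), Dm (iv), Em (v), F (VI), G (VII).
Eb minor (harmonic minor) shares 0: none.
C major shares 7: Am, Bdim, C, Dm, Em, F, G.
D minor (natural minor) shares 4: Am, C, Dm, F.
The most common triads (7) are shared with C major.

C major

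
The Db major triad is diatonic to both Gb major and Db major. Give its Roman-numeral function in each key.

V in Gb major; I in Db major

The scale of Gb major is Gb Ab Bb Cb Db Eb F; Db is degree 5, and the triad built there (Db-F-Ab) is major, so it is V.
The scale of Db major is Db Eb F Gb Ab Bb C; Db is degree 1, and the triad built there (Db-F-Ab) is major, so it is I.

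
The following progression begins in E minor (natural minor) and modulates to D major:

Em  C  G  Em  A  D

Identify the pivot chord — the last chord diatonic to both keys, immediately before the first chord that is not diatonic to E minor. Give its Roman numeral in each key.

Em — i in E minor, ii in D major

Chords diatonic to E minor: Em, F#dim, G, Am, Bm, C, D.
Reading the progression, the first chord not in that set is A, so the modulation leaves E minor there.
The chord immediately before A is Em, which is diatonic to both keys: i in E minor and ii in D major.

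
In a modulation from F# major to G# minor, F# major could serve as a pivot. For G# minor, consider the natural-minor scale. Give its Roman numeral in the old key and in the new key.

The scale of F# major is F# G# A# B C# D# E#; F# is degree 1, and the triad built there (F#-A#-C#) is major, so it is I.
The scale of G# minor (natural minor) is G# A# B C# D# E F#; F# is degree 7, and the triad built there (F#-A#-C#) is major, so it is VII.

I in F# major; VII in G# minor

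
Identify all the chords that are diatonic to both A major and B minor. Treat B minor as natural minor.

Triads in A major: A (I), Bm (ii), C#m (iii), D (IV), E (V), F#m (vi), G#dim (vii°).
Triads in B minor (natural minor): Bm (i), C#dim (ii°), D (III), Em (iv), F#m (v), G (VI), A (VII).
Shared triads with their functions: A (I in A major, VII in B minor); Bm (ii in A major, i in B minor); D (IV in A major, III in B minor); F#m (vi in A major, v in B minor).

A, Bm, D, F#m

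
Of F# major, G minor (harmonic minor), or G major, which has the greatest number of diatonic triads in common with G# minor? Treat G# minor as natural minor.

F# major

Triads of G# minor (natural minor): G# minor (i), A# diminished (ii°), B major (III), C# minor (iv), D# minor (v), E major (VI), F# major (VII).
F# major shares 4: G#m, B, D#m, F#.
G minor (harmonic minor) shares 0: none.
G major shares 0: none.
The most common triads (4) are shared with F# major.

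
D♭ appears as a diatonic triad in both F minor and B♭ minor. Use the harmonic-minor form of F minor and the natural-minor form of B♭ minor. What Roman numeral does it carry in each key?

The scale of F minor (harmonic minor) is F G A♭ B♭ C D♭ E; D♭ is degree 6, and the triad built there (D♭-F-A♭) is major, so it is VI.
The scale of B♭ minor (natural minor) is B♭ C D♭ E♭ F G♭ A♭; D♭ is degree 3, and the triad built there (D♭-F-A♭) is major, so it is III.

VI in F minor; III in B♭ minor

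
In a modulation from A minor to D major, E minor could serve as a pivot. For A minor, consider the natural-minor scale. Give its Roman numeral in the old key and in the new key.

v in A minor; ii in D major

The scale of A minor (natural minor) is A B C D E F G; E is degree 5, and the triad built there (E-G-B) is minor, so it is v.
The scale of D major is D E F# G A B C#; E is degree 2, and the triad built there (E-G-B) is minor, so it is ii.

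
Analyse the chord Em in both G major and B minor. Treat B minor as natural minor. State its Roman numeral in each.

The scale of G major is G A B C D E F#; E is degree 6, and the triad built there (E-G-B) is minor, so it is vi.
The scale of B minor (natural minor) is B C# D E F# G A; E is degree 4, and the triad built there (E-G-B) is minor, so it is iv.

vi in G major; iv in B minor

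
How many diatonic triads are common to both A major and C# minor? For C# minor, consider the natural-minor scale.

4

Diatonic triads of A major: A (I), Bm (ii), C#m (iii), D (IV), E (V), F#m (vi), G#dim (vii°).
Diatonic triads of C# minor (natural minor): C#m (i), D#dim (ii°), E (III), F#m (iv), G#m (v), A (VI), B (VII).
Matching root and quality in both lists: A, C#m, E, F#m.
That gives 4 common triads.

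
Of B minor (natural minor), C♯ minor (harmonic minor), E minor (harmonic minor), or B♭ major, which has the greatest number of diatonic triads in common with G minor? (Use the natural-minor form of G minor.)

B♭ major

Triads of G minor (natural minor): G minor (i), A diminished (ii°), B♭ major (III), C minor (iv), D minor (v), E♭ major (VI), F major (VII).
B minor (natural minor) shares 0: none.
C♯ minor (harmonic minor) shares 0: none.
E minor (harmonic minor) shares 0: none.
B♭ major shares 7: Gm, Adim, B♭, Cm, Dm, E♭, F.
The most common triads (7) are shared with B♭ major.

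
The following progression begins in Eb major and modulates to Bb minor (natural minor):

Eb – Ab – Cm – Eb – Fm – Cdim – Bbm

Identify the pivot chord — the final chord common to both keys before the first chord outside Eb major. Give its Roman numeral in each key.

Fm — ii in Eb major, v in Bb minor

Chords diatonic to Eb major: Eb, Fm, Gm, Ab, Bb, Cm, Ddim.
Reading the progression, the first chord not in that set is Cdim, so the modulation leaves Eb major there.
The chord immediately before Cdim is Fm, which is diatonic to both keys: ii in Eb major and v in Bb minor.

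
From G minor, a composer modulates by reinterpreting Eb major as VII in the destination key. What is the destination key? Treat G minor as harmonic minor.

The numeral VII denotes a major triad on scale degree 7. With Eb on degree 7, the tonic of the new key is F.
Degree 7 carries a major triad in natural-minor keys, so the destination is F minor.
Check: the diatonic triads of F minor (natural minor) are Fm (i), Gdim (ii°), Ab (III), Bbm (iv), Cm (v), Db (VI), Eb (VII) — Eb major is indeed VII.

F minor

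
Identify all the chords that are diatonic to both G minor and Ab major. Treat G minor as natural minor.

Cm, Eb

Triads in G minor (natural minor): Gm (i), Adim (ii°), Bb (III), Cm (iv), Dm (v), Eb (VI), F (VII).
Triads in Ab major: Ab (I), Bbm (ii), Cm (iii), Db (IV), Eb (V), Fm (vi), Gdim (vii°).
Shared triads with their functions: Cm (iv in G minor, iii in Ab major); Eb (VI in G minor, V in Ab major).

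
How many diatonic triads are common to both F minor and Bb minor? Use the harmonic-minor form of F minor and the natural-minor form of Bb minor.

3

Diatonic triads of F minor (harmonic minor): Fm (i), Gdim (ii°), Abaug (III+), Bbm (iv), C (V), Db (VI), Edim (vii°).
Diatonic triads of Bb minor (natural minor): Bbm (i), Cdim (ii°), Db (III), Ebm (iv), Fm (v), Gb (VI), Ab (VII).
Matching root and quality in both lists: Fm, Bbm, Db.
That gives 3 common triads.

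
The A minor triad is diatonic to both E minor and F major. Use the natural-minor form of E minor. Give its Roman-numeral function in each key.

iv in E minor; iii in F major

The scale of E minor (natural minor) is E F♯ G A B C D; A is degree 4, and the triad built there (A-C-E) is minor, so it is iv.
The scale of F major is F G A B♭ C D E; A is degree 3, and the triad built there (A-C-E) is minor, so it is iii.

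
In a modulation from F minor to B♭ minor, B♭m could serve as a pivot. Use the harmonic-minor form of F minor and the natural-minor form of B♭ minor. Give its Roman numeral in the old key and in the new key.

The scale of F minor (harmonic minor) is F G A♭ B♭ C D♭ E; B♭ is degree 4, and the triad built there (B♭-D♭-F) is minor, so it is iv.
The scale of B♭ minor (natural minor) is B♭ C D♭ E♭ F G♭ A♭; B♭ is degree 1, and the triad built there (B♭-D♭-F) is minor, so it is i.

iv in F minor; i in B♭ minor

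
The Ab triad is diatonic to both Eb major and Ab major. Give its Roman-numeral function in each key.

The scale of Eb major is Eb F G Ab Bb C D; Ab is degree 4, and the triad built there (Ab-C-Eb) is major, so it is IV.
The scale of Ab major is Ab Bb C Db Eb F G; Ab is degree 1, and the triad built there (Ab-C-Eb) is major, so it is I.

IV in Eb major; I in Ab major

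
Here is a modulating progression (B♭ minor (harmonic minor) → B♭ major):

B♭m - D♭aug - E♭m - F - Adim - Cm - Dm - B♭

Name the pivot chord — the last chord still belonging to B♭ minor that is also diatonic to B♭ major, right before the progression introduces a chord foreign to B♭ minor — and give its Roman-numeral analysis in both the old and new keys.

Chords diatonic to B♭ minor: B♭m, Cdim, D♭aug, E♭m, F, G♭, Adim.
Reading the progression, the first chord not in that set is Cm, so the modulation leaves B♭ minor there.
The chord immediately before Cm is Adim, which is diatonic to both keys: vii° in B♭ minor and vii° in B♭ major.

Adim — vii° in B♭ minor, vii° in B♭ major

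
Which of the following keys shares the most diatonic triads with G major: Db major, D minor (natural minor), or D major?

Triads of G major: G major (I), A minor (ii), B minor (iii), C major (IV), D major (V), E minor (vi), F# diminished (vii°).
Db major shares 0: none.
D minor (natural minor) shares 2: Am, C.
D major shares 4: G, Bm, D, Em.
The most common triads (4) are shared with D major.

D major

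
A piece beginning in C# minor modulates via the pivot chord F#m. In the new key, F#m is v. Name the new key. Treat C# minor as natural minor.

B minor

The numeral v denotes a minor triad on scale degree 5. With F# on degree 5, the tonic of the new key is B.
Degree 5 carries a minor triad in natural-minor keys, so the destination is B minor.
Check: the diatonic triads of B minor (natural minor) are Bm (i), C#dim (ii°), D (III), Em (iv), F#m (v), G (VI), A (VII) — F#m is indeed v.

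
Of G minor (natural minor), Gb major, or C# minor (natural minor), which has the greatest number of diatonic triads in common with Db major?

Gb major

Triads of Db major: Db (I), Ebm (ii), Fm (iii), Gb (IV), Ab (V), Bbm (vi), Cdim (vii°).
G minor (natural minor) shares 0: none.
Gb major shares 4: Db, Ebm, Gb, Bbm.
C# minor (natural minor) shares 0: none.
The most common triads (4) are shared with Gb major.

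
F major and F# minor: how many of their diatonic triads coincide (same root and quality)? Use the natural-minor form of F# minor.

0

Diatonic triads of F major: F (I), Gm (ii), Am (iii), Bb (IV), C (V), Dm (vi), Edim (vii°).
Diatonic triads of F# minor (natural minor): F#m (i), G#dim (ii°), A (III), Bm (iv), C#m (v), D (VI), E (VII).
No triad has the same root and quality in both keys.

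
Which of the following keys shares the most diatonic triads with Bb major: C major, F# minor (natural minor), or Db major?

C major

Triads of Bb major: Bb (I), Cm (ii), Dm (iii), Eb (IV), F (V), Gm (vi), Adim (vii°).
C major shares 2: Dm, F.
F# minor (natural minor) shares 0: none.
Db major shares 0: none.
The most common triads (2) are shared with C major.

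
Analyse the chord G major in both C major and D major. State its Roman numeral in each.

V in C major; IV in D major

The scale of C major is C D E F G A B; G is degree 5, and the triad built there (G-B-D) is major, so it is V.
The scale of D major is D E F♯ G A B C♯; G is degree 4, and the triad built there (G-B-D) is major, so it is IV.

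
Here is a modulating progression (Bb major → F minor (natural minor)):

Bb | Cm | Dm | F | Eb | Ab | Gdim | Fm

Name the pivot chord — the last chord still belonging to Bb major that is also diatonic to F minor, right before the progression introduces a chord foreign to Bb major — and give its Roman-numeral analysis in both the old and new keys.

Chords diatonic to Bb major: Bb, Cm, Dm, Eb, F, Gm, Adim.
Reading the progression, the first chord not in that set is Ab, so the modulation leaves Bb major there.
The chord immediately before Ab is Eb, which is diatonic to both keys: IV in Bb major and VII in F minor.

Eb — IV in Bb major, VII in F minor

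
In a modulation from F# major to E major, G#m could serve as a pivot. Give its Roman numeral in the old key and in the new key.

The scale of F# major is F# G# A# B C# D# E#; G# is degree 2, and the triad built there (G#-B-D#) is minor, so it is ii.
The scale of E major is E F# G# A B C# D#; G# is degree 3, and the triad built there (G#-B-D#) is minor, so it is iii.

ii in F# major; iii in E major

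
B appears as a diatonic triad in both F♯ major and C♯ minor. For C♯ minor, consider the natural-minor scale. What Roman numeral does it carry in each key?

The scale of F♯ major is F♯ G♯ A♯ B C♯ D♯ E♯; B is degree 4, and the triad built there (B-D♯-F♯) is major, so it is IV.
The scale of C♯ minor (natural minor) is C♯ D♯ E F♯ G♯ A B; B is degree 7, and the triad built there (B-D♯-F♯) is major, so it is VII.

IV in F♯ major; VII in C♯ minor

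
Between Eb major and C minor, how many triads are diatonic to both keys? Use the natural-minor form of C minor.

Diatonic triads of Eb major: Eb (I), Fm (ii), Gm (iii), Ab (IV), Bb (V), Cm (vi), Ddim (vii°).
Diatonic triads of C minor (natural minor): Cm (i), Ddim (ii°), Eb (III), Fm (iv), Gm (v), Ab (VI), Bb (VII).
Matching root and quality in both lists: Eb, Fm, Gm, Ab, Bb, Cm, Ddim.
That gives 7 common triads.

7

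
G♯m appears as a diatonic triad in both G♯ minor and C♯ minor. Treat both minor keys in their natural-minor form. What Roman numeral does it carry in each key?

i in G♯ minor; v in C♯ minor

The scale of G♯ minor (natural minor) is G♯ A♯ B C♯ D♯ E F♯; G♯ is degree 1, and the triad built there (G♯-B-D♯) is minor, so it is i.
The scale of C♯ minor (natural minor) is C♯ D♯ E F♯ G♯ A B; G♯ is degree 5, and the triad built there (G♯-B-D♯) is minor, so it is v.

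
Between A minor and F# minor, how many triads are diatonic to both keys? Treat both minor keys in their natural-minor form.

0

Diatonic triads of A minor (natural minor): Am (i), Bdim (ii°), C (III), Dm (iv), Em (v), F (VI), G (VII).
Diatonic triads of F# minor (natural minor): F#m (i), G#dim (ii°), A (III), Bm (iv), C#m (v), D (VI), E (VII).
No triad has the same root and quality in both keys.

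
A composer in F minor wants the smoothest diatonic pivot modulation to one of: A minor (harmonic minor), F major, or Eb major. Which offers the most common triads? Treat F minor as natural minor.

Eb major

Triads of F minor (natural minor): F minor (i), G diminished (ii°), Ab major (III), Bb minor (iv), C minor (v), Db major (VI), Eb major (VII).
A minor (harmonic minor) shares 0: none.
F major shares 0: none.
Eb major shares 4: Fm, Ab, Cm, Eb.
The most common triads (4) are shared with Eb major.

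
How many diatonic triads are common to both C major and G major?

Diatonic triads of C major: C major (I), D minor (ii), E minor (iii), F major (IV), G major (V), A minor (vi), B diminished (vii°).
Diatonic triads of G major: G major (I), A minor (ii), B minor (iii), C major (IV), D major (V), E minor (vi), F# diminished (vii°).
Matching root and quality in both lists: C major, E minor, G major, A minor.
That gives 4 common triads.

4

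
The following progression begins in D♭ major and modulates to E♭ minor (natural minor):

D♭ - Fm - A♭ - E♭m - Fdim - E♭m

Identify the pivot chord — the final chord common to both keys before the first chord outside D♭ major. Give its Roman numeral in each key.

E♭m — ii in D♭ major, i in E♭ minor

Chords diatonic to D♭ major: D♭, E♭m, Fm, G♭, A♭, B♭m, Cdim.
Reading the progression, the first chord not in that set is Fdim, so the modulation leaves D♭ major there.
The chord immediately before Fdim is E♭m, which is diatonic to both keys: ii in D♭ major and i in E♭ minor.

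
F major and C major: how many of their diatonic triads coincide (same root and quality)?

Diatonic triads of F major: F (I), Gm (ii), Am (iii), Bb (IV), C (V), Dm (vi), Edim (vii°).
Diatonic triads of C major: C (I), Dm (ii), Em (iii), F (IV), G (V), Am (vi), Bdim (vii°).
Matching root and quality in both lists: F, Am, C, Dm.
That gives 4 common triads.

4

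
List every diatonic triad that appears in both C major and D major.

Em, G

Triads in C major: C (I), Dm (ii), Em (iii), F (IV), G (V), Am (vi), Bdim (vii°).
Triads in D major: D (I), Em (ii), F#m (iii), G (IV), A (V), Bm (vi), C#dim (vii°).
Shared triads with their functions: Em (iii in C major, ii in D major); G (V in C major, IV in D major).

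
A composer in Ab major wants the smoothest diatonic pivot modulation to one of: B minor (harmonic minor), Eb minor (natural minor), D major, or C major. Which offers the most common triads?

Triads of Ab major: Ab (I), Bbm (ii), Cm (iii), Db (IV), Eb (V), Fm (vi), Gdim (vii°).
B minor (harmonic minor) shares 0: none.
Eb minor (natural minor) shares 2: Bbm, Db.
D major shares 0: none.
C major shares 0: none.
The most common triads (2) are shared with Eb minor.

Eb minor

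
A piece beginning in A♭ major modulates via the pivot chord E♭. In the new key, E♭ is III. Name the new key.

The numeral III denotes a major triad on scale degree 3. With E♭ on degree 3, the tonic of the new key is C.
Degree 3 carries a major triad in natural-minor keys, so the destination is C minor.
Check: the diatonic triads of C minor (natural minor) are Cm (i), Ddim (ii°), E♭ (III), Fm (iv), Gm (v), A♭ (VI), B♭ (VII) — E♭ is indeed III.

C minor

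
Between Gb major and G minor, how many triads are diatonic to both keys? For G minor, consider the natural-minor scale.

Diatonic triads of Gb major: Gb (I), Abm (ii), Bbm (iii), Cb (IV), Db (V), Ebm (vi), Fdim (vii°).
Diatonic triads of G minor (natural minor): Gm (i), Adim (ii°), Bb (III), Cm (iv), Dm (v), Eb (VI), F (VII).
No triad has the same root and quality in both keys.

0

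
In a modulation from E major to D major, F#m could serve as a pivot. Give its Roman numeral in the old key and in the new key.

The scale of E major is E F# G# A B C# D#; F# is degree 2, and the triad built there (F#-A-C#) is minor, so it is ii.
The scale of D major is D E F# G A B C#; F# is degree 3, and the triad built there (F#-A-C#) is minor, so it is iii.

ii in E major; iii in D major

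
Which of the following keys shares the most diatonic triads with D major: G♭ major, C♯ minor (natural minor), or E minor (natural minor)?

E minor

Triads of D major: D (I), Em (ii), F♯m (iii), G (IV), A (V), Bm (vi), C♯dim (vii°).
G♭ major shares 0: none.
C♯ minor (natural minor) shares 2: F♯m, A.
E minor (natural minor) shares 4: D, Em, G, Bm.
The most common triads (4) are shared with E minor.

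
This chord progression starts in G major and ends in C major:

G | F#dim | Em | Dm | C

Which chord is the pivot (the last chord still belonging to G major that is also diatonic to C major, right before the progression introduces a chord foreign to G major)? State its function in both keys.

Em — vi in G major, iii in C major

Chords diatonic to G major: G, Am, Bm, C, D, Em, F#dim.
Reading the progression, the first chord not in that set is Dm, so the modulation leaves G major there.
The chord immediately before Dm is Em, which is diatonic to both keys: vi in G major and iii in C major.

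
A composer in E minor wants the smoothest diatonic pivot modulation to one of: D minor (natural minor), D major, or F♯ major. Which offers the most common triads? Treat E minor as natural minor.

D major

Triads of E minor (natural minor): E minor (i), F♯ diminished (ii°), G major (III), A minor (iv), B minor (v), C major (VI), D major (VII).
D minor (natural minor) shares 2: Am, C.
D major shares 4: Em, G, Bm, D.
F♯ major shares 0: none.
The most common triads (4) are shared with D major.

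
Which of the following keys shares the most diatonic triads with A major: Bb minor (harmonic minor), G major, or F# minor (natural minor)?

Triads of A major: A major (I), B minor (ii), C# minor (iii), D major (IV), E major (V), F# minor (vi), G# diminished (vii°).
Bb minor (harmonic minor) shares 0: none.
G major shares 2: Bm, D.
F# minor (natural minor) shares 7: A, Bm, C#m, D, E, F#m, G#dim.
The most common triads (7) are shared with F# minor.

F# minor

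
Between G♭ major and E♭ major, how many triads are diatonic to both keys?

Diatonic triads of G♭ major: G♭ (I), A♭m (ii), B♭m (iii), C♭ (IV), D♭ (V), E♭m (vi), Fdim (vii°).
Diatonic triads of E♭ major: E♭ (I), Fm (ii), Gm (iii), A♭ (IV), B♭ (V), Cm (vi), Ddim (vii°).
No triad has the same root and quality in both keys.

0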